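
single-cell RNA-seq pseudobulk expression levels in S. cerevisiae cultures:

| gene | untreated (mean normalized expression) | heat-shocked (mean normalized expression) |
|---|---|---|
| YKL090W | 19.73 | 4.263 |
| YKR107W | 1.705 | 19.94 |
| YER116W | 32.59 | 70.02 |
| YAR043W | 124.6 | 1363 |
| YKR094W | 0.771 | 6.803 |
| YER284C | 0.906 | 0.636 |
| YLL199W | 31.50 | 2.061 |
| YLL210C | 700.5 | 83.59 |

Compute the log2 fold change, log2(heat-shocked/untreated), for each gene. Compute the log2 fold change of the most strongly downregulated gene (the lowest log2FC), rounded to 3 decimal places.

log2(4.263/19.73) = -2.210  (YKL090W)
log2(19.94/1.705) = 3.548  (YKR107W)
log2(70.02/32.59) = 1.103  (YER116W)
log2(1363/124.6) = 3.451  (YAR043W)
log2(6.803/0.771) = 3.141  (YKR094W)
log2(0.636/0.906) = -0.510  (YER284C)
log2(2.061/31.50) = -3.934  (YLL199W)
log2(83.59/700.5) = -3.067  (YLL210C)
YLL199W is most strongly downregulated.

-3.934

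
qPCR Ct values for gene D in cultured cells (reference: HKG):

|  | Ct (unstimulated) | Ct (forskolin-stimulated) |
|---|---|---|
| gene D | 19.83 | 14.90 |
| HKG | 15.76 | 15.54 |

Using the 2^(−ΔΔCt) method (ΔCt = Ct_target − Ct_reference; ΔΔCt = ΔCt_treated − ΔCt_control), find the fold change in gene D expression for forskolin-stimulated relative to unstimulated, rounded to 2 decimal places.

26.17

ΔCt(unstimulated) = 19.830 − 15.760 = 4.070
ΔCt(forskolin-stimulated) = 14.900 − 15.540 = -0.640
ΔΔCt = -0.640 − 4.070 = -4.710
Fold change = 2^(−(-4.710)) = 2^4.710 = 26.173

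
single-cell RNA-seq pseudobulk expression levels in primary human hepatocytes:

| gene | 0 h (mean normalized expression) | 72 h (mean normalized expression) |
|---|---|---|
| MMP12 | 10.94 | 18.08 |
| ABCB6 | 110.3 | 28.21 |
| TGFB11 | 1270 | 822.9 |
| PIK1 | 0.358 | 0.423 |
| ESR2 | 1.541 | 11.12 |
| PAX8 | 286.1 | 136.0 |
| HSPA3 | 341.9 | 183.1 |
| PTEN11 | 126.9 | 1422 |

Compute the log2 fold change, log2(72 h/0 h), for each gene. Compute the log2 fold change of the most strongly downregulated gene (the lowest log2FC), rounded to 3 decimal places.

-1.967

log2(18.08/10.94) = 0.725  (MMP12)
log2(28.21/110.3) = -1.967  (ABCB6)
log2(822.9/1270) = -0.626  (TGFB11)
log2(0.423/0.358) = 0.241  (PIK1)
log2(11.12/1.541) = 2.851  (ESR2)
log2(136.0/286.1) = -1.073  (PAX8)
log2(183.1/341.9) = -0.901  (HSPA3)
log2(1422/126.9) = 3.486  (PTEN11)
ABCB6 is most strongly downregulated.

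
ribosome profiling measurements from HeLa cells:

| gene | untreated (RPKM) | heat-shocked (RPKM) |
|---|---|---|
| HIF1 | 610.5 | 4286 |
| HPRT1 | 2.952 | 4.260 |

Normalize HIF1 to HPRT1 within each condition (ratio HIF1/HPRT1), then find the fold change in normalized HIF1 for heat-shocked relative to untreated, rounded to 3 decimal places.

4.865

HIF1/HPRT1 (untreated) = 610.5 / 2.952 = 206.81
HIF1/HPRT1 (heat-shocked) = 4286 / 4.260 = 1006.1
Fold change = 1006.1 / 206.81 = 4.8649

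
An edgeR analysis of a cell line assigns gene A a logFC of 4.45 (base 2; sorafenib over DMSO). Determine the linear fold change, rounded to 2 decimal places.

21.86

Fold change = 2^(4.45) = 21.857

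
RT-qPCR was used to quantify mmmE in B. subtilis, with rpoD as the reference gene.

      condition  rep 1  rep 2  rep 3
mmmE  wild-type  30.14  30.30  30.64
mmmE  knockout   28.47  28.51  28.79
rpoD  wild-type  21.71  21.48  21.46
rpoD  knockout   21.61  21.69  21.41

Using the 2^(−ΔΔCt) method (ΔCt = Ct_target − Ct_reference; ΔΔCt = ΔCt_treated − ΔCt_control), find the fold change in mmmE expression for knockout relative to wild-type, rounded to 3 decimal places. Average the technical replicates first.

3.458

Mean Ct: mmmE wild-type 30.360; mmmE knockout 28.590; rpoD wild-type 21.550; rpoD knockout 21.570
ΔCt(wild-type) = 30.360 − 21.550 = 8.810
ΔCt(knockout) = 28.590 − 21.570 = 7.020
ΔΔCt = 7.020 − 8.810 = -1.790
Fold change = 2^(−(-1.790)) = 2^1.790 = 3.4581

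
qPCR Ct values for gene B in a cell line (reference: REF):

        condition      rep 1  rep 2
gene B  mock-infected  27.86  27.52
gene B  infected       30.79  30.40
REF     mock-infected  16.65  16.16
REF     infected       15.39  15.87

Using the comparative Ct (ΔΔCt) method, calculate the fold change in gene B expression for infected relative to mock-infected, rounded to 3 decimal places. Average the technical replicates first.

Mean Ct: gene B mock-infected 27.690; gene B infected 30.595; REF mock-infected 16.405; REF infected 15.630
ΔCt(mock-infected) = 27.690 − 16.405 = 11.285
ΔCt(infected) = 30.595 − 15.630 = 14.965
ΔΔCt = 14.965 − 11.285 = 3.680
Fold change = 2^(−3.680) = 0.0780

0.078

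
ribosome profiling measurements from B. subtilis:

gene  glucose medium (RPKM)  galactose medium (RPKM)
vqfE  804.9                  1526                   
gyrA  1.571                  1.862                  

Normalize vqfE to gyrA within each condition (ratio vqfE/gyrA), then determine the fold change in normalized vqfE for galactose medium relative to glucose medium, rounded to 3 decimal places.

1.600

vqfE/gyrA (glucose medium) = 804.9 / 1.571 = 512.35
vqfE/gyrA (galactose medium) = 1526 / 1.862 = 819.55
Fold change = 819.55 / 512.35 = 1.5996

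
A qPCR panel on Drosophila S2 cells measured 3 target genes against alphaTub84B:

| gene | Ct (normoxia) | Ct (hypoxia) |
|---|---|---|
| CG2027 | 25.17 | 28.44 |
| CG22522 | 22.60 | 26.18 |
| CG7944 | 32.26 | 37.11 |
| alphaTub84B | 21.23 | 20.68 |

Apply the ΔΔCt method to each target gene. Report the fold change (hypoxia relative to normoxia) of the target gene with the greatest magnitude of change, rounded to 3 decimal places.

CG2027: ΔΔCt = (28.44−20.68) − (25.17−21.23) = 7.76 − 3.94 = 3.82; fold change = 2^-3.82 = 0.071
CG22522: ΔΔCt = (26.18−20.68) − (22.60−21.23) = 5.50 − 1.37 = 4.13; fold change = 2^-4.13 = 0.057
CG7944: ΔΔCt = (37.11−20.68) − (32.26−21.23) = 16.43 − 11.03 = 5.40; fold change = 2^-5.40 = 0.024
CG7944 has the largest |ΔΔCt| = 5.40.

0.024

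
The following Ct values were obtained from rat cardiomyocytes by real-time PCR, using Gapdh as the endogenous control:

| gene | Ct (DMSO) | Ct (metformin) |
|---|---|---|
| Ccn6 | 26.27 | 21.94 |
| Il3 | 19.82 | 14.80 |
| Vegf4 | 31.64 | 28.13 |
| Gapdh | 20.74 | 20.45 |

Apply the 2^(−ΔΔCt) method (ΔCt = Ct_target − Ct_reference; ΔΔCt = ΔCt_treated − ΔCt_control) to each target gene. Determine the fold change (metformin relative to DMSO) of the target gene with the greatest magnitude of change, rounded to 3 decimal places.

26.538

Ccn6: ΔΔCt = (21.94−20.45) − (26.27−20.74) = 1.49 − 5.53 = -4.04; fold change = 2^4.04 = 16.450
Il3: ΔΔCt = (14.80−20.45) − (19.82−20.74) = -5.65 − (-0.92) = -4.73; fold change = 2^4.73 = 26.538
Vegf4: ΔΔCt = (28.13−20.45) − (31.64−20.74) = 7.68 − 10.90 = -3.22; fold change = 2^3.22 = 9.318
Il3 has the largest |ΔΔCt| = 4.73.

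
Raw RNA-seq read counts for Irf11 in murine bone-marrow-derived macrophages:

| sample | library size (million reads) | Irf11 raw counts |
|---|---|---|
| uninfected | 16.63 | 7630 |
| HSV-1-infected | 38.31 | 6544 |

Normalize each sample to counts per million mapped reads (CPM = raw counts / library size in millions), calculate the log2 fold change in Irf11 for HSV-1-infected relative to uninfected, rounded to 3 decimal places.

-1.425

CPM(uninfected) = 7630 / 16.63 = 458.8094
CPM(HSV-1-infected) = 6544 / 38.31 = 170.8170
Fold change = 170.8170 / 458.8094 = 0.37230
log2(0.37230) = -1.4254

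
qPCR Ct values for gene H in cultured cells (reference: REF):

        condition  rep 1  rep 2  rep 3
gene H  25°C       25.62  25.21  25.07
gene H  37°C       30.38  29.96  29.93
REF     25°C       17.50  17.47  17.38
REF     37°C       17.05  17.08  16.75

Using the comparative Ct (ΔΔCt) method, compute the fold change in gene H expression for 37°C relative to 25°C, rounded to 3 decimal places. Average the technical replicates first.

Mean Ct: gene H 25°C 25.300; gene H 37°C 30.090; REF 25°C 17.450; REF 37°C 16.960
ΔCt(25°C) = 25.300 − 17.450 = 7.850
ΔCt(37°C) = 30.090 − 16.960 = 13.130
ΔΔCt = 13.130 − 7.850 = 5.280
Fold change = 2^(−5.280) = 0.0257

0.026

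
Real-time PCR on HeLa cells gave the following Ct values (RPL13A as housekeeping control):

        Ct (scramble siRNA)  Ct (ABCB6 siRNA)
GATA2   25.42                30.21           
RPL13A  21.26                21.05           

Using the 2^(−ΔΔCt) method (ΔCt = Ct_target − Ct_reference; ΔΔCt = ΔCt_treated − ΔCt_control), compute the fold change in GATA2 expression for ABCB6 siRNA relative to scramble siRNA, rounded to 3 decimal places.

ΔCt(scramble siRNA) = 25.420 − 21.260 = 4.160
ΔCt(ABCB6 siRNA) = 30.210 − 21.050 = 9.160
ΔΔCt = 9.160 − 4.160 = 5.000
Fold change = 2^(−5.000) = 0.0312

0.031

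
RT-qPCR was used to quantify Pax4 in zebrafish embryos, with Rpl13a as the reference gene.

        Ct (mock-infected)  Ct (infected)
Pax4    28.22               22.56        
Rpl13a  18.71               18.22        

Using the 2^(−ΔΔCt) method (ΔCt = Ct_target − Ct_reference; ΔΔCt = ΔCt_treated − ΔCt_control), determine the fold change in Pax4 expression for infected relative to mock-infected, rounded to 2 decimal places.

36.00

ΔCt(mock-infected) = 28.220 − 18.710 = 9.510
ΔCt(infected) = 22.560 − 18.220 = 4.340
ΔΔCt = 4.340 − 9.510 = -5.170
Fold change = 2^(−(-5.170)) = 2^5.170 = 36.002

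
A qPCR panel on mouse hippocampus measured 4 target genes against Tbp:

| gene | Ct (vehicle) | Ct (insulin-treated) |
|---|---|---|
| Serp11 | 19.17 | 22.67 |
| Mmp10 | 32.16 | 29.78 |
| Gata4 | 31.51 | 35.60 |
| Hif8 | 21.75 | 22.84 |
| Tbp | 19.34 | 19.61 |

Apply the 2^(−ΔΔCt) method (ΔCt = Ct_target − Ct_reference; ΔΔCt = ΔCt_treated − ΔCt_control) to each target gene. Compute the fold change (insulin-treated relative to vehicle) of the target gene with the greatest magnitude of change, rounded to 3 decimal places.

0.071

Serp11: ΔΔCt = (22.67−19.61) − (19.17−19.34) = 3.06 − (-0.17) = 3.23; fold change = 2^-3.23 = 0.107
Mmp10: ΔΔCt = (29.78−19.61) − (32.16−19.34) = 10.17 − 12.82 = -2.65; fold change = 2^2.65 = 6.277
Gata4: ΔΔCt = (35.60−19.61) − (31.51−19.34) = 15.99 − 12.17 = 3.82; fold change = 2^-3.82 = 0.071
Hif8: ΔΔCt = (22.84−19.61) − (21.75−19.34) = 3.23 − 2.41 = 0.82; fold change = 2^-0.82 = 0.566
Gata4 has the largest |ΔΔCt| = 3.82.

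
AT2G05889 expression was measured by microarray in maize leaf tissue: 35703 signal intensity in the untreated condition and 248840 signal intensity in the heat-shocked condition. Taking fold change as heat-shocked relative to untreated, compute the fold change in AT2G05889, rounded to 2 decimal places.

6.97

Fold change = 248840 / 35703 = 6.970
AT2G05889 is upregulated.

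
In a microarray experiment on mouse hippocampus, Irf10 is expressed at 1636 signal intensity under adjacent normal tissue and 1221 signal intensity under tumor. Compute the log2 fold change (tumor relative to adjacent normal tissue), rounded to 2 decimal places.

-0.42

Fold change = 1221 / 1636 = 0.7463
log2(0.7463) = -0.422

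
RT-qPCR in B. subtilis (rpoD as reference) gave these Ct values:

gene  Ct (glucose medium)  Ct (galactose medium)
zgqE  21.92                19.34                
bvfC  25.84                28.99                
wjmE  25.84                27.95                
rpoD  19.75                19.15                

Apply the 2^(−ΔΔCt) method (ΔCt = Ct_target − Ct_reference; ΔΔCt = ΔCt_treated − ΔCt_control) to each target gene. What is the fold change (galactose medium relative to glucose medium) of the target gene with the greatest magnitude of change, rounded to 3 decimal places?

0.074

zgqE: ΔΔCt = (19.34−19.15) − (21.92−19.75) = 0.19 − 2.17 = -1.98; fold change = 2^1.98 = 3.945
bvfC: ΔΔCt = (28.99−19.15) − (25.84−19.75) = 9.84 − 6.09 = 3.75; fold change = 2^-3.75 = 0.074
wjmE: ΔΔCt = (27.95−19.15) − (25.84−19.75) = 8.80 − 6.09 = 2.71; fold change = 2^-2.71 = 0.153
bvfC has the largest |ΔΔCt| = 3.75.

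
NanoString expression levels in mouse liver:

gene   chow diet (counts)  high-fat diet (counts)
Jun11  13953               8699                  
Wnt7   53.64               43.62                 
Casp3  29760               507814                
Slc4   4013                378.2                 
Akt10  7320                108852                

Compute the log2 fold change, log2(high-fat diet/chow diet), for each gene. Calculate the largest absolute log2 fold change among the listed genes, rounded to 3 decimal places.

log2(8699/13953) = -0.682  (Jun11)
log2(43.62/53.64) = -0.298  (Wnt7)
log2(507814/29760) = 4.093  (Casp3)
log2(378.2/4013) = -3.407  (Slc4)
log2(108852/7320) = 3.894  (Akt10)
The largest magnitude belongs to Casp3.

4.093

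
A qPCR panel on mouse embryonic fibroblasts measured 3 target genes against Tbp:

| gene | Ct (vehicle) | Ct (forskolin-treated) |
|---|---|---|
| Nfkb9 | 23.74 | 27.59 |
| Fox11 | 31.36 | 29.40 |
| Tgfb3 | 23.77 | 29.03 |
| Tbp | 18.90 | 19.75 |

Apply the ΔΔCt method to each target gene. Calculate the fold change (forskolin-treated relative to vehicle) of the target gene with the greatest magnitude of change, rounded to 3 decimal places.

Nfkb9: ΔΔCt = (27.59−19.75) − (23.74−18.90) = 7.84 − 4.84 = 3.00; fold change = 2^-3.00 = 0.125
Fox11: ΔΔCt = (29.40−19.75) − (31.36−18.90) = 9.65 − 12.46 = -2.81; fold change = 2^2.81 = 7.013
Tgfb3: ΔΔCt = (29.03−19.75) − (23.77−18.90) = 9.28 − 4.87 = 4.41; fold change = 2^-4.41 = 0.047
Tgfb3 has the largest |ΔΔCt| = 4.41.

0.047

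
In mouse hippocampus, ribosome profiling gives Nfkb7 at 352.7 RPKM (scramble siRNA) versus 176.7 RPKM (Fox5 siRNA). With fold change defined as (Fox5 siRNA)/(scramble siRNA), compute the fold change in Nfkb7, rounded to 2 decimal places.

0.50

Fold change = 176.7 / 352.7 = 0.501
Nfkb7 is downregulated.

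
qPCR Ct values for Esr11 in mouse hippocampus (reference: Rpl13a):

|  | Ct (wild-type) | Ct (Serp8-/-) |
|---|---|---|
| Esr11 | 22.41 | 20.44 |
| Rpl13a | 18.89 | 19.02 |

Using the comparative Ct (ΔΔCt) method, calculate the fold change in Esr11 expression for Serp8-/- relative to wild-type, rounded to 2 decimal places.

ΔCt(wild-type) = 22.410 − 18.890 = 3.520
ΔCt(Serp8-/-) = 20.440 − 19.020 = 1.420
ΔΔCt = 1.420 − 3.520 = -2.100
Fold change = 2^(−(-2.100)) = 2^2.100 = 4.287

4.29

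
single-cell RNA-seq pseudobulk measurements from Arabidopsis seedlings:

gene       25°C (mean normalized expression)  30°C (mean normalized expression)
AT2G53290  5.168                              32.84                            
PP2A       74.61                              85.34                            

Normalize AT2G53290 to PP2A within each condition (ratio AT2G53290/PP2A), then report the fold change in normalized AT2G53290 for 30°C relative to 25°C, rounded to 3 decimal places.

AT2G53290/PP2A (25°C) = 5.168 / 74.61 = 0.069267
AT2G53290/PP2A (30°C) = 32.84 / 85.34 = 0.38481
Fold change = 0.38481 / 0.069267 = 5.5555

5.556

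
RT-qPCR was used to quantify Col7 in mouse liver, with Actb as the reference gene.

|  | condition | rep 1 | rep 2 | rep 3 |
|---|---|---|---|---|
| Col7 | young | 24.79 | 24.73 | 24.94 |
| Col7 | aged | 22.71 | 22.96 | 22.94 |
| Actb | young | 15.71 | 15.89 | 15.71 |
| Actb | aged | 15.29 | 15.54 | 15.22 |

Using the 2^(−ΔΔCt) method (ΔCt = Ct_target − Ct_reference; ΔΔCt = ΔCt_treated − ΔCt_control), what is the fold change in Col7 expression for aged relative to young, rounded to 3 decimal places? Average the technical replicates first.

Mean Ct: Col7 young 24.820; Col7 aged 22.870; Actb young 15.770; Actb aged 15.350
ΔCt(young) = 24.820 − 15.770 = 9.050
ΔCt(aged) = 22.870 − 15.350 = 7.520
ΔΔCt = 7.520 − 9.050 = -1.530
Fold change = 2^(−(-1.530)) = 2^1.530 = 2.8879

2.888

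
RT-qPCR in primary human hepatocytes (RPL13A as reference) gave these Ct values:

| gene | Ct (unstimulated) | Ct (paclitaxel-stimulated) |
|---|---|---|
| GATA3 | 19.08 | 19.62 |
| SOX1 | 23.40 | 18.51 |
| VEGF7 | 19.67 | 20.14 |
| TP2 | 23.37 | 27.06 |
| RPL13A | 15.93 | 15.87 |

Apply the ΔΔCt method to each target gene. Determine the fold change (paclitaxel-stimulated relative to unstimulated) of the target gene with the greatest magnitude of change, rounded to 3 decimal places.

GATA3: ΔΔCt = (19.62−15.87) − (19.08−15.93) = 3.75 − 3.15 = 0.60; fold change = 2^-0.60 = 0.660
SOX1: ΔΔCt = (18.51−15.87) − (23.40−15.93) = 2.64 − 7.47 = -4.83; fold change = 2^4.83 = 28.443
VEGF7: ΔΔCt = (20.14−15.87) − (19.67−15.93) = 4.27 − 3.74 = 0.53; fold change = 2^-0.53 = 0.693
TP2: ΔΔCt = (27.06−15.87) − (23.37−15.93) = 11.19 − 7.44 = 3.75; fold change = 2^-3.75 = 0.074
SOX1 has the largest |ΔΔCt| = 4.83.

28.443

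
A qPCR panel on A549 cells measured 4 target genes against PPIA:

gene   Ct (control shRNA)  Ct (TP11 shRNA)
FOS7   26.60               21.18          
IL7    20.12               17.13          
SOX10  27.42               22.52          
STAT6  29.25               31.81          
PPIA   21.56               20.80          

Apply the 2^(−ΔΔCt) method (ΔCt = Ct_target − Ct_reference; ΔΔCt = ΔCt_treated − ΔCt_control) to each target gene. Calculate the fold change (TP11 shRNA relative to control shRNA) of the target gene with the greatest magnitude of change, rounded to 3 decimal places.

FOS7: ΔΔCt = (21.18−20.80) − (26.60−21.56) = 0.38 − 5.04 = -4.66; fold change = 2^4.66 = 25.281
IL7: ΔΔCt = (17.13−20.80) − (20.12−21.56) = -3.67 − (-1.44) = -2.23; fold change = 2^2.23 = 4.691
SOX10: ΔΔCt = (22.52−20.80) − (27.42−21.56) = 1.72 − 5.86 = -4.14; fold change = 2^4.14 = 17.630
STAT6: ΔΔCt = (31.81−20.80) − (29.25−21.56) = 11.01 − 7.69 = 3.32; fold change = 2^-3.32 = 0.100
FOS7 has the largest |ΔΔCt| = 4.66.

25.281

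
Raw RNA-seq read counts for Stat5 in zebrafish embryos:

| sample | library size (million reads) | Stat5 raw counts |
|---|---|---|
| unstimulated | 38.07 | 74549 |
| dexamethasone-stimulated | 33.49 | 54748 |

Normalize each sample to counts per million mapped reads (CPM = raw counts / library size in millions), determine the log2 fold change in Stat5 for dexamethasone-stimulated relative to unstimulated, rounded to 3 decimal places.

-0.260

CPM(unstimulated) = 74549 / 38.07 = 1958.2086
CPM(dexamethasone-stimulated) = 54748 / 33.49 = 1634.7566
Fold change = 1634.7566 / 1958.2086 = 0.83482
log2(0.83482) = -0.2605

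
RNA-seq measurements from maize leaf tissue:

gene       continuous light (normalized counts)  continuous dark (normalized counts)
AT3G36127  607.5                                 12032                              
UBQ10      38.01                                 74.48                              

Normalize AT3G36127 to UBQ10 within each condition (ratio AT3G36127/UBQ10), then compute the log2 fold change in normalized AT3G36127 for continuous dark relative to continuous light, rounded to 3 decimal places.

3.337

AT3G36127/UBQ10 (continuous light) = 607.5 / 38.01 = 15.983
AT3G36127/UBQ10 (continuous dark) = 12032 / 74.48 = 161.55
Fold change = 161.55 / 15.983 = 10.1076
log2(10.1076) = 3.3374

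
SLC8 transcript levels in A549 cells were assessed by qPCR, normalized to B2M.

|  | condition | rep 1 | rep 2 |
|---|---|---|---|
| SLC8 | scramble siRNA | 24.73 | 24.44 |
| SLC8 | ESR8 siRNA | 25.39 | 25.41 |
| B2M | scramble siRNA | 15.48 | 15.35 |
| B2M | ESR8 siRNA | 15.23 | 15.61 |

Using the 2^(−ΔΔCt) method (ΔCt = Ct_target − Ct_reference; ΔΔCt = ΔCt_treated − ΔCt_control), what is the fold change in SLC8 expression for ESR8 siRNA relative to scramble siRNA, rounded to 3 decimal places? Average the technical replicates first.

0.570

Mean Ct: SLC8 scramble siRNA 24.585; SLC8 ESR8 siRNA 25.400; B2M scramble siRNA 15.415; B2M ESR8 siRNA 15.420
ΔCt(scramble siRNA) = 24.585 − 15.415 = 9.170
ΔCt(ESR8 siRNA) = 25.400 − 15.420 = 9.980
ΔΔCt = 9.980 − 9.170 = 0.810
Fold change = 2^(−0.810) = 0.5704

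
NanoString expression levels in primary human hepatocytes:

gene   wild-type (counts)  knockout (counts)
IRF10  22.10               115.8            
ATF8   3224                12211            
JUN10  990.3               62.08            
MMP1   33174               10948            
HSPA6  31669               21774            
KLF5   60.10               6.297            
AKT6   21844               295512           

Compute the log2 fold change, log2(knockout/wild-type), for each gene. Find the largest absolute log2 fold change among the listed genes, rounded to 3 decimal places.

3.996

log2(115.8/22.10) = 2.390  (IRF10)
log2(12211/3224) = 1.921  (ATF8)
log2(62.08/990.3) = -3.996  (JUN10)
log2(10948/33174) = -1.599  (MMP1)
log2(21774/31669) = -0.540  (HSPA6)
log2(6.297/60.10) = -3.255  (KLF5)
log2(295512/21844) = 3.758  (AKT6)
The largest magnitude belongs to JUN10.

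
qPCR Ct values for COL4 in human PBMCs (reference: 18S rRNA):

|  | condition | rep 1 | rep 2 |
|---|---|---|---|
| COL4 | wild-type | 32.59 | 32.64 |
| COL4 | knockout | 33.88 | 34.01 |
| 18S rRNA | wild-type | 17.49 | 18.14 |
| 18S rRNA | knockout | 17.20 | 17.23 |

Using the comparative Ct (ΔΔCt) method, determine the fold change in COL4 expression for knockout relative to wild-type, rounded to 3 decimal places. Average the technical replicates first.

Mean Ct: COL4 wild-type 32.615; COL4 knockout 33.945; 18S rRNA wild-type 17.815; 18S rRNA knockout 17.215
ΔCt(wild-type) = 32.615 − 17.815 = 14.800
ΔCt(knockout) = 33.945 − 17.215 = 16.730
ΔΔCt = 16.730 − 14.800 = 1.930
Fold change = 2^(−1.930) = 0.2624

0.262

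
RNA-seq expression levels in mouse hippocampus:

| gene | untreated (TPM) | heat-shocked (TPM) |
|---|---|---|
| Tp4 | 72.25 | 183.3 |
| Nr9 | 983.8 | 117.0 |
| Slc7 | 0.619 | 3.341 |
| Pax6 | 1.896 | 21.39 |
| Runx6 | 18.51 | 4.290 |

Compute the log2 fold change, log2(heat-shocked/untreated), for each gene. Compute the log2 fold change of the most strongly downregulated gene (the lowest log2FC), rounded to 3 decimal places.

-3.072

log2(183.3/72.25) = 1.343  (Tp4)
log2(117.0/983.8) = -3.072  (Nr9)
log2(3.341/0.619) = 2.432  (Slc7)
log2(21.39/1.896) = 3.496  (Pax6)
log2(4.290/18.51) = -2.109  (Runx6)
Nr9 is most strongly downregulated.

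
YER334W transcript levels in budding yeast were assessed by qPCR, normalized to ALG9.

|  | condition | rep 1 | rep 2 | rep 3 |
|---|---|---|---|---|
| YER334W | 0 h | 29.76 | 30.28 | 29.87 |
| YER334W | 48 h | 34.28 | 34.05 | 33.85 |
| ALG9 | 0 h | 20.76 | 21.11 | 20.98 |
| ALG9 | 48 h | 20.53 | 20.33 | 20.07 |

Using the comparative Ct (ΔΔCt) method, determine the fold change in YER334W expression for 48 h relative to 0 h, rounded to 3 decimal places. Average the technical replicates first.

Mean Ct: YER334W 0 h 29.970; YER334W 48 h 34.060; ALG9 0 h 20.950; ALG9 48 h 20.310
ΔCt(0 h) = 29.970 − 20.950 = 9.020
ΔCt(48 h) = 34.060 − 20.310 = 13.750
ΔΔCt = 13.750 − 9.020 = 4.730
Fold change = 2^(−4.730) = 0.0377

0.038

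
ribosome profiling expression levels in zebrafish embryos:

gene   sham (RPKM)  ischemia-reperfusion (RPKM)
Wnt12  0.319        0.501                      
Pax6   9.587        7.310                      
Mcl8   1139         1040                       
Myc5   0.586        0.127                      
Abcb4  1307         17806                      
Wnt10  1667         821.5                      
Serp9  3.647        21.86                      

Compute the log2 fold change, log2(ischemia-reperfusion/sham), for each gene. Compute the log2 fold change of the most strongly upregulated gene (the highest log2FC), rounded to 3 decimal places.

3.768

log2(0.501/0.319) = 0.651  (Wnt12)
log2(7.310/9.587) = -0.391  (Pax6)
log2(1040/1139) = -0.131  (Mcl8)
log2(0.127/0.586) = -2.206  (Myc5)
log2(17806/1307) = 3.768  (Abcb4)
log2(821.5/1667) = -1.021  (Wnt10)
log2(21.86/3.647) = 2.584  (Serp9)
Abcb4 is most strongly upregulated.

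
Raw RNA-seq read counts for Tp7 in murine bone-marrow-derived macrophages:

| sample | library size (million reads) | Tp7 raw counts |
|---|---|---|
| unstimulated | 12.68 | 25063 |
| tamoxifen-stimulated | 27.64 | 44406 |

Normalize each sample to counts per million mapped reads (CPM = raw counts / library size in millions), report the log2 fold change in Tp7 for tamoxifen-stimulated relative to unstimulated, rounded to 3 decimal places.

CPM(unstimulated) = 25063 / 12.68 = 1976.5773
CPM(tamoxifen-stimulated) = 44406 / 27.64 = 1606.5847
Fold change = 1606.5847 / 1976.5773 = 0.81281
log2(0.81281) = -0.2990

-0.299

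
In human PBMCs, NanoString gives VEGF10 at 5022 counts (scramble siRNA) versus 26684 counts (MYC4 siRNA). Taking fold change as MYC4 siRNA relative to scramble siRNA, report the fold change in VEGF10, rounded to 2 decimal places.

Fold change = 26684 / 5022 = 5.313
VEGF10 is upregulated.

5.31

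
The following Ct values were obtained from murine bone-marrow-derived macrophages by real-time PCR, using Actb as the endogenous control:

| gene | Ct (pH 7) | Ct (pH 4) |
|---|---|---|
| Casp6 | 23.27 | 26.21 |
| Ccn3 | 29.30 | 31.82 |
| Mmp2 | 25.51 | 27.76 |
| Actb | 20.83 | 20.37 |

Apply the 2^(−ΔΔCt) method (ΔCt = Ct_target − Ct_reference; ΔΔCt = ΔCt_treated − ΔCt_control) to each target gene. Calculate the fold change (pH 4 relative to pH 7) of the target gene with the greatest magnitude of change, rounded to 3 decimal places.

0.095

Casp6: ΔΔCt = (26.21−20.37) − (23.27−20.83) = 5.84 − 2.44 = 3.40; fold change = 2^-3.40 = 0.095
Ccn3: ΔΔCt = (31.82−20.37) − (29.30−20.83) = 11.45 − 8.47 = 2.98; fold change = 2^-2.98 = 0.127
Mmp2: ΔΔCt = (27.76−20.37) − (25.51−20.83) = 7.39 − 4.68 = 2.71; fold change = 2^-2.71 = 0.153
Casp6 has the largest |ΔΔCt| = 3.40.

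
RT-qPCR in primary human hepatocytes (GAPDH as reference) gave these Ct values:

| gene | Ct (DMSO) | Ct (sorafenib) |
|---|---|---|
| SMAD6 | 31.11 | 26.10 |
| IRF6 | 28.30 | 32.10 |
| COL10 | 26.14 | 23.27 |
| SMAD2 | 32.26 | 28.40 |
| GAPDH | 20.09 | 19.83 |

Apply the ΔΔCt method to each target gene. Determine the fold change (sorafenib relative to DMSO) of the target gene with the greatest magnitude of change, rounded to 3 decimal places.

26.909

SMAD6: ΔΔCt = (26.10−19.83) − (31.11−20.09) = 6.27 − 11.02 = -4.75; fold change = 2^4.75 = 26.909
IRF6: ΔΔCt = (32.10−19.83) − (28.30−20.09) = 12.27 − 8.21 = 4.06; fold change = 2^-4.06 = 0.060
COL10: ΔΔCt = (23.27−19.83) − (26.14−20.09) = 3.44 − 6.05 = -2.61; fold change = 2^2.61 = 6.105
SMAD2: ΔΔCt = (28.40−19.83) − (32.26−20.09) = 8.57 − 12.17 = -3.60; fold change = 2^3.60 = 12.126
SMAD6 has the largest |ΔΔCt| = 4.75.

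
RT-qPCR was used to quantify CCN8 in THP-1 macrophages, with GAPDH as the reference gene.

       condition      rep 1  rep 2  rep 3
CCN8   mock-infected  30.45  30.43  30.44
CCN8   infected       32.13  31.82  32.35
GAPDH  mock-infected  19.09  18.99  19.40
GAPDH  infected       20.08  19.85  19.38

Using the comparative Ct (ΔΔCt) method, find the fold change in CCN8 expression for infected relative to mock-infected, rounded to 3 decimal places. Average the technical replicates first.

Mean Ct: CCN8 mock-infected 30.440; CCN8 infected 32.100; GAPDH mock-infected 19.160; GAPDH infected 19.770
ΔCt(mock-infected) = 30.440 − 19.160 = 11.280
ΔCt(infected) = 32.100 − 19.770 = 12.330
ΔΔCt = 12.330 − 11.280 = 1.050
Fold change = 2^(−1.050) = 0.4830

0.483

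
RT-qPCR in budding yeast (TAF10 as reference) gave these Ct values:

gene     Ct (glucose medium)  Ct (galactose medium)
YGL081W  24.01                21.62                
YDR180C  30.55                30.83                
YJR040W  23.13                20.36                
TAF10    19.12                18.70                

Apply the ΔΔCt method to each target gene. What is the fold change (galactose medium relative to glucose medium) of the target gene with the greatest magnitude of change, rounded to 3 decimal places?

5.098

YGL081W: ΔΔCt = (21.62−18.70) − (24.01−19.12) = 2.92 − 4.89 = -1.97; fold change = 2^1.97 = 3.918
YDR180C: ΔΔCt = (30.83−18.70) − (30.55−19.12) = 12.13 − 11.43 = 0.70; fold change = 2^-0.70 = 0.616
YJR040W: ΔΔCt = (20.36−18.70) − (23.13−19.12) = 1.66 − 4.01 = -2.35; fold change = 2^2.35 = 5.098
YJR040W has the largest |ΔΔCt| = 2.35.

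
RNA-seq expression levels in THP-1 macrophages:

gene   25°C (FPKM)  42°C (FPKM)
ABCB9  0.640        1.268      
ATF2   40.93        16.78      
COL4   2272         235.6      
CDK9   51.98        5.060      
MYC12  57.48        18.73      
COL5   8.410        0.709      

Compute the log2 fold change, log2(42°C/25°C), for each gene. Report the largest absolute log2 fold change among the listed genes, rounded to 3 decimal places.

log2(1.268/0.640) = 0.986  (ABCB9)
log2(16.78/40.93) = -1.286  (ATF2)
log2(235.6/2272) = -3.270  (COL4)
log2(5.060/51.98) = -3.361  (CDK9)
log2(18.73/57.48) = -1.618  (MYC12)
log2(0.709/8.410) = -3.568  (COL5)
The largest magnitude belongs to COL5.

3.568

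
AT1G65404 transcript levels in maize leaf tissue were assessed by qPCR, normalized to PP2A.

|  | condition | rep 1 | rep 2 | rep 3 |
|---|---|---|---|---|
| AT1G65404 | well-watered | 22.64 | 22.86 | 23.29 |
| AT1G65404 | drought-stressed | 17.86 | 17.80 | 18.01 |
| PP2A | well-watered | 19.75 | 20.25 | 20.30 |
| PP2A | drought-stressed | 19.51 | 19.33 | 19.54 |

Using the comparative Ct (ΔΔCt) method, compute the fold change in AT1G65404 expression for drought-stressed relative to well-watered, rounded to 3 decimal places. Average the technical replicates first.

Mean Ct: AT1G65404 well-watered 22.930; AT1G65404 drought-stressed 17.890; PP2A well-watered 20.100; PP2A drought-stressed 19.460
ΔCt(well-watered) = 22.930 − 20.100 = 2.830
ΔCt(drought-stressed) = 17.890 − 19.460 = -1.570
ΔΔCt = -1.570 − 2.830 = -4.400
Fold change = 2^(−(-4.400)) = 2^4.400 = 21.1121

21.112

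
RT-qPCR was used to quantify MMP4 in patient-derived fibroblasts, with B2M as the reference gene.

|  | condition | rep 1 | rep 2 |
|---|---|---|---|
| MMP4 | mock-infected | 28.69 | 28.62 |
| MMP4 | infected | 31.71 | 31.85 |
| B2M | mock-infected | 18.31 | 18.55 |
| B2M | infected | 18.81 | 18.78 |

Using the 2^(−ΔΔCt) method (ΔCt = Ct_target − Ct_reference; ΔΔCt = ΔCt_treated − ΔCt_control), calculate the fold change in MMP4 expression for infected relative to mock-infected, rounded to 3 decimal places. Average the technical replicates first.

Mean Ct: MMP4 mock-infected 28.655; MMP4 infected 31.780; B2M mock-infected 18.430; B2M infected 18.795
ΔCt(mock-infected) = 28.655 − 18.430 = 10.225
ΔCt(infected) = 31.780 − 18.795 = 12.985
ΔΔCt = 12.985 − 10.225 = 2.760
Fold change = 2^(−2.760) = 0.1476

0.148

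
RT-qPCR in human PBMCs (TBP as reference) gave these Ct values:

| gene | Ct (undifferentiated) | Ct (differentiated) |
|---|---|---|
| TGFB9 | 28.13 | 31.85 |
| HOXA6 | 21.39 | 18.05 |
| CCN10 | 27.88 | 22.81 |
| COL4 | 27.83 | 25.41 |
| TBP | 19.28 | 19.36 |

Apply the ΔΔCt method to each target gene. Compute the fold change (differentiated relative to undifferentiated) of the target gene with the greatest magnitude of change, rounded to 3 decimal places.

35.506

TGFB9: ΔΔCt = (31.85−19.36) − (28.13−19.28) = 12.49 − 8.85 = 3.64; fold change = 2^-3.64 = 0.080
HOXA6: ΔΔCt = (18.05−19.36) − (21.39−19.28) = -1.31 − 2.11 = -3.42; fold change = 2^3.42 = 10.703
CCN10: ΔΔCt = (22.81−19.36) − (27.88−19.28) = 3.45 − 8.60 = -5.15; fold change = 2^5.15 = 35.506
COL4: ΔΔCt = (25.41−19.36) − (27.83−19.28) = 6.05 − 8.55 = -2.50; fold change = 2^2.50 = 5.657
CCN10 has the largest |ΔΔCt| = 5.15.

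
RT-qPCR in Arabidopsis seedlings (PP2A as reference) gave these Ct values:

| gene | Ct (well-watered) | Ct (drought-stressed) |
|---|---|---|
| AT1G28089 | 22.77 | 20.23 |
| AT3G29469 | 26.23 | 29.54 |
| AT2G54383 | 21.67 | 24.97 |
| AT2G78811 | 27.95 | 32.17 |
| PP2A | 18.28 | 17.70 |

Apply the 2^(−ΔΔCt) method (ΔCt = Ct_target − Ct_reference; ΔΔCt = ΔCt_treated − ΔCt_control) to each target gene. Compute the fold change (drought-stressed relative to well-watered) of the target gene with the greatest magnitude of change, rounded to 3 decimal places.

AT1G28089: ΔΔCt = (20.23−17.70) − (22.77−18.28) = 2.53 − 4.49 = -1.96; fold change = 2^1.96 = 3.891
AT3G29469: ΔΔCt = (29.54−17.70) − (26.23−18.28) = 11.84 − 7.95 = 3.89; fold change = 2^-3.89 = 0.067
AT2G54383: ΔΔCt = (24.97−17.70) − (21.67−18.28) = 7.27 − 3.39 = 3.88; fold change = 2^-3.88 = 0.068
AT2G78811: ΔΔCt = (32.17−17.70) − (27.95−18.28) = 14.47 − 9.67 = 4.80; fold change = 2^-4.80 = 0.036
AT2G78811 has the largest |ΔΔCt| = 4.80.

0.036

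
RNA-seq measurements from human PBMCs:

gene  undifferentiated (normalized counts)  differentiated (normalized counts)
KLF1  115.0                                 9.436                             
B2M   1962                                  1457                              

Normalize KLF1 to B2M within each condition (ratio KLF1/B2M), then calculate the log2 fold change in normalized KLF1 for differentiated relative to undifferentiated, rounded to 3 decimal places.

KLF1/B2M (undifferentiated) = 115.0 / 1962 = 0.058614
KLF1/B2M (differentiated) = 9.436 / 1457 = 0.0064763
Fold change = 0.0064763 / 0.058614 = 0.1105
log2(0.1105) = -3.1780

-3.178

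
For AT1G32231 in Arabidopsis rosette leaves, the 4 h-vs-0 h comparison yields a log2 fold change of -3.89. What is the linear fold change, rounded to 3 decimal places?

0.067

Fold change = 2^(-3.89) = 0.0675
That is, AT1G32231 drops to 6.7% of the 0 h level.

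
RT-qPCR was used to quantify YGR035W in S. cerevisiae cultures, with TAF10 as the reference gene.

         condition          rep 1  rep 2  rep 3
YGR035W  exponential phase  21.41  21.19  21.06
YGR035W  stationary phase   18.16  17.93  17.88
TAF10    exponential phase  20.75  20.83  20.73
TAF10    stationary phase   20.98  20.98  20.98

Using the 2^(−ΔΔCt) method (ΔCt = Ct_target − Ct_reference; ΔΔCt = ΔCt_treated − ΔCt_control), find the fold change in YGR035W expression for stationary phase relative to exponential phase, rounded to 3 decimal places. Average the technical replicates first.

10.853

Mean Ct: YGR035W exponential phase 21.220; YGR035W stationary phase 17.990; TAF10 exponential phase 20.770; TAF10 stationary phase 20.980
ΔCt(exponential phase) = 21.220 − 20.770 = 0.450
ΔCt(stationary phase) = 17.990 − 20.980 = -2.990
ΔΔCt = -2.990 − 0.450 = -3.440
Fold change = 2^(−(-3.440)) = 2^3.440 = 10.8528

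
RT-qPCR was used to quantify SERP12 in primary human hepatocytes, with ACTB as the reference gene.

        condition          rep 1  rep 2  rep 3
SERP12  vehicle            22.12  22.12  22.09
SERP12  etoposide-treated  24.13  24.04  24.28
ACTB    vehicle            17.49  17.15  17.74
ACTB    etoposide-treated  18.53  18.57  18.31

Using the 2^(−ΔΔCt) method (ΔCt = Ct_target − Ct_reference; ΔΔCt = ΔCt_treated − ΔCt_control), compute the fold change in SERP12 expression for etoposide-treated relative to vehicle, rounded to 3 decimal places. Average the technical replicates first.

0.490

Mean Ct: SERP12 vehicle 22.110; SERP12 etoposide-treated 24.150; ACTB vehicle 17.460; ACTB etoposide-treated 18.470
ΔCt(vehicle) = 22.110 − 17.460 = 4.650
ΔCt(etoposide-treated) = 24.150 − 18.470 = 5.680
ΔΔCt = 5.680 − 4.650 = 1.030
Fold change = 2^(−1.030) = 0.4897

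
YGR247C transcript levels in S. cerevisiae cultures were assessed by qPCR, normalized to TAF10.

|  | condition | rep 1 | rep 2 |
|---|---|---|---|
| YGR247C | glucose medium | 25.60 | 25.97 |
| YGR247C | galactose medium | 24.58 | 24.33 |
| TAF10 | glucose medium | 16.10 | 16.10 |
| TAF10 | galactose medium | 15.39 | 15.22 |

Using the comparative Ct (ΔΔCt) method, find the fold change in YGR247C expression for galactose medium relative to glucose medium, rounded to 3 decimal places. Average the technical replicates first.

1.449

Mean Ct: YGR247C glucose medium 25.785; YGR247C galactose medium 24.455; TAF10 glucose medium 16.100; TAF10 galactose medium 15.305
ΔCt(glucose medium) = 25.785 − 16.100 = 9.685
ΔCt(galactose medium) = 24.455 − 15.305 = 9.150
ΔΔCt = 9.150 − 9.685 = -0.535
Fold change = 2^(−(-0.535)) = 2^0.535 = 1.4489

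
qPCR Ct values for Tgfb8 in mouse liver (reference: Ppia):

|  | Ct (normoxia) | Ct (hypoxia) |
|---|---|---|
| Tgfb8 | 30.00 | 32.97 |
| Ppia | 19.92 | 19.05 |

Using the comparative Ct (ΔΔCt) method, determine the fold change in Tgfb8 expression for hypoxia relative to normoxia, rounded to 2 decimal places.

ΔCt(normoxia) = 30.000 − 19.920 = 10.080
ΔCt(hypoxia) = 32.970 − 19.050 = 13.920
ΔΔCt = 13.920 − 10.080 = 3.840
Fold change = 2^(−3.840) = 0.070

0.07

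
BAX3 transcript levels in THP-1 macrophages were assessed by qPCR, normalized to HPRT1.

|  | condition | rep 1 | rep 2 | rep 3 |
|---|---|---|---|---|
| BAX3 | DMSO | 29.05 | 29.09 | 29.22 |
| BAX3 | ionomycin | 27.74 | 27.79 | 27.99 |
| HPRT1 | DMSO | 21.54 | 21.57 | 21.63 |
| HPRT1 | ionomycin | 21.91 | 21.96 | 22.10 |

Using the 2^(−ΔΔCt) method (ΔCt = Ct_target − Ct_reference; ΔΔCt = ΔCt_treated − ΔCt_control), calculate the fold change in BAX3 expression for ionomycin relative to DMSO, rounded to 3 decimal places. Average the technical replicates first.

Mean Ct: BAX3 DMSO 29.120; BAX3 ionomycin 27.840; HPRT1 DMSO 21.580; HPRT1 ionomycin 21.990
ΔCt(DMSO) = 29.120 − 21.580 = 7.540
ΔCt(ionomycin) = 27.840 − 21.990 = 5.850
ΔΔCt = 5.850 − 7.540 = -1.690
Fold change = 2^(−(-1.690)) = 2^1.690 = 3.2266

3.227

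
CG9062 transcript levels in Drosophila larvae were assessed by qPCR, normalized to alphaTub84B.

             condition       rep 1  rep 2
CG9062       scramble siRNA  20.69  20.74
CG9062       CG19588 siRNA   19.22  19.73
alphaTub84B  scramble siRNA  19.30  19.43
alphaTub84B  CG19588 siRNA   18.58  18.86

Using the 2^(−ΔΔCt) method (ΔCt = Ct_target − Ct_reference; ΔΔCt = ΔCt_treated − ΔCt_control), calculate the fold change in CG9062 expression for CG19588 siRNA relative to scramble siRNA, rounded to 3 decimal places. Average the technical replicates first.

1.510

Mean Ct: CG9062 scramble siRNA 20.715; CG9062 CG19588 siRNA 19.475; alphaTub84B scramble siRNA 19.365; alphaTub84B CG19588 siRNA 18.720
ΔCt(scramble siRNA) = 20.715 − 19.365 = 1.350
ΔCt(CG19588 siRNA) = 19.475 − 18.720 = 0.755
ΔΔCt = 0.755 − 1.350 = -0.595
Fold change = 2^(−(-0.595)) = 2^0.595 = 1.5105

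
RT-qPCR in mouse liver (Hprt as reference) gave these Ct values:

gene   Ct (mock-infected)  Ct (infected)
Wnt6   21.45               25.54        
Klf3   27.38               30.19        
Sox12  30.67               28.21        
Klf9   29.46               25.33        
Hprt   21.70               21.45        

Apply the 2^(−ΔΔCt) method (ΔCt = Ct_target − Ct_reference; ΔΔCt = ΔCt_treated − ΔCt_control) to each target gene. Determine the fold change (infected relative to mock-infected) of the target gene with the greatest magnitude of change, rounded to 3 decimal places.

Wnt6: ΔΔCt = (25.54−21.45) − (21.45−21.70) = 4.09 − (-0.25) = 4.34; fold change = 2^-4.34 = 0.049
Klf3: ΔΔCt = (30.19−21.45) − (27.38−21.70) = 8.74 − 5.68 = 3.06; fold change = 2^-3.06 = 0.120
Sox12: ΔΔCt = (28.21−21.45) − (30.67−21.70) = 6.76 − 8.97 = -2.21; fold change = 2^2.21 = 4.627
Klf9: ΔΔCt = (25.33−21.45) − (29.46−21.70) = 3.88 − 7.76 = -3.88; fold change = 2^3.88 = 14.723
Wnt6 has the largest |ΔΔCt| = 4.34.

0.049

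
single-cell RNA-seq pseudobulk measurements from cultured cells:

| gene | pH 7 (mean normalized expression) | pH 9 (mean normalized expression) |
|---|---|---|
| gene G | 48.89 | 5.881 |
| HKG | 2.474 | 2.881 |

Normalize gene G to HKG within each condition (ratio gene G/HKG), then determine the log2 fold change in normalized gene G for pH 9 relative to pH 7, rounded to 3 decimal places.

-3.275

gene G/HKG (pH 7) = 48.89 / 2.474 = 19.762
gene G/HKG (pH 9) = 5.881 / 2.881 = 2.0413
Fold change = 2.0413 / 19.762 = 0.1033
log2(0.1033) = -3.2751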